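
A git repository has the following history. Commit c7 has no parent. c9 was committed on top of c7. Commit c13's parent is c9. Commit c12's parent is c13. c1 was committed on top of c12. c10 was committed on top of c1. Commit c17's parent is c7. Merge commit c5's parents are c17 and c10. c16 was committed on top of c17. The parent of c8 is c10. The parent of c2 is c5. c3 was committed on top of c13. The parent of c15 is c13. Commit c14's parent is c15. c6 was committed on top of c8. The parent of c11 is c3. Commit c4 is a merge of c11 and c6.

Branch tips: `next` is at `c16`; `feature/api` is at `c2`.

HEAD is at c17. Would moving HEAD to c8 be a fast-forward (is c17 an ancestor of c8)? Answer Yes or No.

A fast-forward from c17 to c8 is possible iff c17 is an ancestor of c8.
Ancestors of c8: {c1, c10, c12, c13, c7, c8, c9}.
c17 is not among them, so fast-forward is not possible.

No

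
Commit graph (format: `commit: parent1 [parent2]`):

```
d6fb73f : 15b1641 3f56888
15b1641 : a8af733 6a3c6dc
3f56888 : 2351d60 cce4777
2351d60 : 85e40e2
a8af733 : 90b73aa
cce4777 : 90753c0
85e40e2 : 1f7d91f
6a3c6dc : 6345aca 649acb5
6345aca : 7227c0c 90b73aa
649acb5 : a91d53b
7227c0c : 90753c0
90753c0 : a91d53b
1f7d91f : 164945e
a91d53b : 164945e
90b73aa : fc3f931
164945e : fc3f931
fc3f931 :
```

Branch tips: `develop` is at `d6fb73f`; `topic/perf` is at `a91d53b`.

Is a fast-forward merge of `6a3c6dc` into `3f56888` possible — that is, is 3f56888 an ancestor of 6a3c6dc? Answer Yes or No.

A fast-forward from 3f56888 to 6a3c6dc is possible iff 3f56888 is an ancestor of 6a3c6dc.
Ancestors of 6a3c6dc: {164945e, 6345aca, 649acb5, 6a3c6dc, 7227c0c, 90753c0, 90b73aa, a91d53b, fc3f931}.
3f56888 is not among them, so fast-forward is not possible.

No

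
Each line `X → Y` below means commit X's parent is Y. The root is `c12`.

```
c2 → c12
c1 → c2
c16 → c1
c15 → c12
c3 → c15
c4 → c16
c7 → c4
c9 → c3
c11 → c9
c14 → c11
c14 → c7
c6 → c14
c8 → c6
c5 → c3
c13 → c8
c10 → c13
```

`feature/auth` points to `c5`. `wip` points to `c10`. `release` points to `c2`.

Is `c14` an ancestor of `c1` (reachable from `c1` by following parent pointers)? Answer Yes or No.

No

Ancestors of c1: {c1, c12, c2}.
c14 is not in that set, so it is not an ancestor of c1.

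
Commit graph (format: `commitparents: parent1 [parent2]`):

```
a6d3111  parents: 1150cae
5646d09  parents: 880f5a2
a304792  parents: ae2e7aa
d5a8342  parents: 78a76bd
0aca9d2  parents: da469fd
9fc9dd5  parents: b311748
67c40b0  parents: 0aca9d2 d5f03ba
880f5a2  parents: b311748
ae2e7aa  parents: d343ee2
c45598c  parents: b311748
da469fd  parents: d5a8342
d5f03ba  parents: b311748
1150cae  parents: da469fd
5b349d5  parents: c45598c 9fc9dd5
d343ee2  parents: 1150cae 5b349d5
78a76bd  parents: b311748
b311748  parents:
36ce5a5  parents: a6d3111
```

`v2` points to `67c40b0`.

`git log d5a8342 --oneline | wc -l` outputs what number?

3

Walking parent pointers from d5a8342: reachable set = {78a76bd, b311748, d5a8342}.
That is 3 commits.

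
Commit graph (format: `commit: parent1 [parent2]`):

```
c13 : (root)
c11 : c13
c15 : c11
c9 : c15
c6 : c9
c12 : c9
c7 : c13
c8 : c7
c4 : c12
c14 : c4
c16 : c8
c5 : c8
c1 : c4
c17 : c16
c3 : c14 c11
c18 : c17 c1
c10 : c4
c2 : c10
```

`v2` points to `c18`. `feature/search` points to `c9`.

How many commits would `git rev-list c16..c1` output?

6

Reachable from c1: {c1, c11, c12, c13, c15, c4, c9}.
Reachable from c16: {c13, c16, c7, c8}.
In c1's history but not c16's: {c1, c11, c12, c15, c4, c9} — 6 commits.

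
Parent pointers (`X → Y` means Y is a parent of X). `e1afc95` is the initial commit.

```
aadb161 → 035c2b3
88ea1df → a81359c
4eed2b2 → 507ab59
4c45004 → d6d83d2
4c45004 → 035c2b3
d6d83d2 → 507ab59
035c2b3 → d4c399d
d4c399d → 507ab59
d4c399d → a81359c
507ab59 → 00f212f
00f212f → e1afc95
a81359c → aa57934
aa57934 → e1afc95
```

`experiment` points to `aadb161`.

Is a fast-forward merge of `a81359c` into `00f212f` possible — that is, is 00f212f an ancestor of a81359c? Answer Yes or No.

No

A fast-forward from 00f212f to a81359c is possible iff 00f212f is an ancestor of a81359c.
Ancestors of a81359c: {a81359c, aa57934, e1afc95}.
00f212f is not among them, so fast-forward is not possible.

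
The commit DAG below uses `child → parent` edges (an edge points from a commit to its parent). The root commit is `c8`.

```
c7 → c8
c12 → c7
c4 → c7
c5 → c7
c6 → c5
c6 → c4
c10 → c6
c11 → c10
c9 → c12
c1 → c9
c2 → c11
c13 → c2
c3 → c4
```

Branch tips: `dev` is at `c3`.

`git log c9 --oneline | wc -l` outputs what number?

4

Walking parent pointers from c9: reachable set = {c12, c7, c8, c9}.
That is 4 commits.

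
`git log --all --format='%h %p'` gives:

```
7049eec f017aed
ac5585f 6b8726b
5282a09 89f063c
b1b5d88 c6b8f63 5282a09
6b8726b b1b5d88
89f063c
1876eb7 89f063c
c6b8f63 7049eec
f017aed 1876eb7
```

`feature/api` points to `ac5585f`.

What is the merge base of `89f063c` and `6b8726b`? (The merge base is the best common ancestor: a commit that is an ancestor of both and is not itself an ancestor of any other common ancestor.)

Ancestors of 89f063c: {89f063c}.
Ancestors of 6b8726b: {1876eb7, 5282a09, 6b8726b, 7049eec, 89f063c, b1b5d88, c6b8f63, f017aed}.
Common ancestors: {89f063c}.
The only common ancestor is 89f063c, so it is the merge base.

89f063c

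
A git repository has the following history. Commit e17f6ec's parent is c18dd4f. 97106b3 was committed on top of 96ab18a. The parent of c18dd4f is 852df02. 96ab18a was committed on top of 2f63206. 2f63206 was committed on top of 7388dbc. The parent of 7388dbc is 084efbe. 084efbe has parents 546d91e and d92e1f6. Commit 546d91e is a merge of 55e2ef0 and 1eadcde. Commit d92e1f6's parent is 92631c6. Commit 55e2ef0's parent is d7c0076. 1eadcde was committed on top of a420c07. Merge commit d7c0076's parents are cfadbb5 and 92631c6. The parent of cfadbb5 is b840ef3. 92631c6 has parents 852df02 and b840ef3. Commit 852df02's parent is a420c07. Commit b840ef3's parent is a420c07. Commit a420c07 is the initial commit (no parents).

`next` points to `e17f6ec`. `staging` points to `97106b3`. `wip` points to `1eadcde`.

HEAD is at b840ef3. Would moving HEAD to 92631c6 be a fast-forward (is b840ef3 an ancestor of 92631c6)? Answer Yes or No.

A fast-forward from b840ef3 to 92631c6 is possible iff b840ef3 is an ancestor of 92631c6.
Ancestors of 92631c6: {852df02, 92631c6, a420c07, b840ef3}.
b840ef3 is among them, so fast-forward is possible.

Yes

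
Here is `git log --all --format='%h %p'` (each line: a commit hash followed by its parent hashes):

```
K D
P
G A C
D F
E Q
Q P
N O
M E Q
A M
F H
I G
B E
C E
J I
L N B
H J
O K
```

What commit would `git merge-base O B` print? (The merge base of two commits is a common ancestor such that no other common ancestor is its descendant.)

E

Ancestors of O: {A, C, D, E, F, G, H, I, J, K, M, O, P, Q}.
Ancestors of B: {B, E, P, Q}.
Common ancestors: {E, P, Q}.
Among these, E is not an ancestor of any other common ancestor — it is the merge base.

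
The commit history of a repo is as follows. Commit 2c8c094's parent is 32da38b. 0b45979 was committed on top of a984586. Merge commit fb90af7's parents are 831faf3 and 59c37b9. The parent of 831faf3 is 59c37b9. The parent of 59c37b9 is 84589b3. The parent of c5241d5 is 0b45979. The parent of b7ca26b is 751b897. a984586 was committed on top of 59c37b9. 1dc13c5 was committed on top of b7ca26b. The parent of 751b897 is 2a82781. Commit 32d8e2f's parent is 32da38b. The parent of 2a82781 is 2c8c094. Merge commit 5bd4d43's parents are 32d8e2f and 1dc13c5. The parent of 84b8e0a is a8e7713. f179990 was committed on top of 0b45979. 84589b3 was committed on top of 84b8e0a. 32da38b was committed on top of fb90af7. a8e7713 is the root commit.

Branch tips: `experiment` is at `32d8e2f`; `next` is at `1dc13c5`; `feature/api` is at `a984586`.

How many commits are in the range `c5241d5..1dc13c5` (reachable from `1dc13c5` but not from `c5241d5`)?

8

Reachable from 1dc13c5: {1dc13c5, 2a82781, 2c8c094, 32da38b, 59c37b9, 751b897, 831faf3, 84589b3, 84b8e0a, a8e7713, b7ca26b, fb90af7}.
Reachable from c5241d5: {0b45979, 59c37b9, 84589b3, 84b8e0a, a8e7713, a984586, c5241d5}.
In 1dc13c5's history but not c5241d5's: {1dc13c5, 2a82781, 2c8c094, 32da38b, 751b897, 831faf3, b7ca26b, fb90af7} — 8 commits.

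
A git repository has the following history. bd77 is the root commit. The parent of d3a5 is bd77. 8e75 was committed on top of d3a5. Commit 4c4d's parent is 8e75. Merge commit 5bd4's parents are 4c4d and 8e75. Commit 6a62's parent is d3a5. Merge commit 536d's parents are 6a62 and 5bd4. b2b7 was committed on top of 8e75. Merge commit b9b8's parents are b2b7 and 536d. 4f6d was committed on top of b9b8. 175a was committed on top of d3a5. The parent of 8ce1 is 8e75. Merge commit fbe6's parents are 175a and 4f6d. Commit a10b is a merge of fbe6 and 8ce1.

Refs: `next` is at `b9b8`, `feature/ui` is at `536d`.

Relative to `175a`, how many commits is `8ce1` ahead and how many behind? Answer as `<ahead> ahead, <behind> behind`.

Reachable from 8ce1: {8ce1, 8e75, bd77, d3a5}.
Reachable from 175a: {175a, bd77, d3a5}.
Only in 8ce1's history (ahead): {8ce1, 8e75} — 2.
Only in 175a's history (behind): {175a} — 1.

2 ahead, 1 behind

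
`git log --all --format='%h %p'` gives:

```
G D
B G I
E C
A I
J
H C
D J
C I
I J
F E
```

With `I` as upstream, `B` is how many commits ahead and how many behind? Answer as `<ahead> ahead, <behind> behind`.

3 ahead, 0 behind

Reachable from B: {B, D, G, I, J}.
Reachable from I: {I, J}.
Only in B's history (ahead): {B, D, G} — 3.
Only in I's history (behind): {} — 0.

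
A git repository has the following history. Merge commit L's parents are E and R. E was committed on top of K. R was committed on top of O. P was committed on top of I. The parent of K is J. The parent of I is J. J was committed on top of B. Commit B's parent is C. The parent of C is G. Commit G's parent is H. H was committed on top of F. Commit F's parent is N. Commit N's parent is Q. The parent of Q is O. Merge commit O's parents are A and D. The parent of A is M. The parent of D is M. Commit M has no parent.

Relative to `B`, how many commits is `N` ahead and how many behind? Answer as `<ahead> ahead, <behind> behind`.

Reachable from N: {A, D, M, N, O, Q}.
Reachable from B: {A, B, C, D, F, G, H, M, N, O, Q}.
Only in N's history (ahead): {} — 0.
Only in B's history (behind): {B, C, F, G, H} — 5.

0 ahead, 5 behind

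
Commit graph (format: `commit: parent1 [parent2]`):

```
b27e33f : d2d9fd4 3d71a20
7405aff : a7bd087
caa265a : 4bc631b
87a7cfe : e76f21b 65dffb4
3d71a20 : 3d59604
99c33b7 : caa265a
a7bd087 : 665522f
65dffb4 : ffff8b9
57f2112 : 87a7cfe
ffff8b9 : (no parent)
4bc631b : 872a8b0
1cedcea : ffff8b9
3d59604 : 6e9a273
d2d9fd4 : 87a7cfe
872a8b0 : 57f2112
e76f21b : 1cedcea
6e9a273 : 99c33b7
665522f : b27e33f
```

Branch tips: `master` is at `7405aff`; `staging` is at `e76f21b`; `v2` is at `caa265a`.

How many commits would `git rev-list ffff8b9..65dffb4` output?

Reachable from 65dffb4: {65dffb4, ffff8b9}.
Reachable from ffff8b9: {ffff8b9}.
In 65dffb4's history but not ffff8b9's: {65dffb4} — 1 commit.

1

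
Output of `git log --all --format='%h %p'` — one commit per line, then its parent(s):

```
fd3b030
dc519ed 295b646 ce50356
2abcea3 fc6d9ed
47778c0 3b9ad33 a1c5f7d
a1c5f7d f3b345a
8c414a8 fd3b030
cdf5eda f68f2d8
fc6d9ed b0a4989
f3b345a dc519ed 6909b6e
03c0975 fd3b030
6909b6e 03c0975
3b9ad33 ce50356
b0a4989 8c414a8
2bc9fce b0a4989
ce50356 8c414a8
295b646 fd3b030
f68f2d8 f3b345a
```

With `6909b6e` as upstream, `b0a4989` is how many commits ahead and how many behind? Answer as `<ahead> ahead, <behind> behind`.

Reachable from b0a4989: {8c414a8, b0a4989, fd3b030}.
Reachable from 6909b6e: {03c0975, 6909b6e, fd3b030}.
Only in b0a4989's history (ahead): {8c414a8, b0a4989} — 2.
Only in 6909b6e's history (behind): {03c0975, 6909b6e} — 2.

2 ahead, 2 behind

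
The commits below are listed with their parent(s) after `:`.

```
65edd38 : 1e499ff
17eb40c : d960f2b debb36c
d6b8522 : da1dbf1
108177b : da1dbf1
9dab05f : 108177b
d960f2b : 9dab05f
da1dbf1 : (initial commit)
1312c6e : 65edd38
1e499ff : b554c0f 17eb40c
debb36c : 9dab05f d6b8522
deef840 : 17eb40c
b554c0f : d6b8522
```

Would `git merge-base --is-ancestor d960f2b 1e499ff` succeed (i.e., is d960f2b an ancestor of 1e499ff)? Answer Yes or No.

Ancestors of 1e499ff (commits reachable by following parents): {108177b, 17eb40c, 1e499ff, 9dab05f, b554c0f, d6b8522, d960f2b, da1dbf1, debb36c}.
d960f2b is in that set, so it is an ancestor of 1e499ff.

Yes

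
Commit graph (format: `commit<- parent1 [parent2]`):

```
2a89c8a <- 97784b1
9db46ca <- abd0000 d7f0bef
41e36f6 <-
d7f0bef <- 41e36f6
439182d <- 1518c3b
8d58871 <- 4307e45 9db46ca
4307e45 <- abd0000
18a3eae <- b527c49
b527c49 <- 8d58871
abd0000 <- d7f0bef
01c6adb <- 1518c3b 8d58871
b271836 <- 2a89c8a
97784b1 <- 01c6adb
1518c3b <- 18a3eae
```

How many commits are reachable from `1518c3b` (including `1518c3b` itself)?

Walking parent pointers from 1518c3b: reachable set = {1518c3b, 18a3eae, 41e36f6, 4307e45, 8d58871, 9db46ca, abd0000, b527c49, d7f0bef}.
That is 9 commits.

9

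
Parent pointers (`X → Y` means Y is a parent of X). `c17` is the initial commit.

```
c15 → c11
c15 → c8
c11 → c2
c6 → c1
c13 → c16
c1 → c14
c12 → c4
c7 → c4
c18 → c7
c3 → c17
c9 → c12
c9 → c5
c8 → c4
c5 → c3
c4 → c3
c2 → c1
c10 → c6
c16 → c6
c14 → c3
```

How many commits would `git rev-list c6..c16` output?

1

Reachable from c16: {c1, c14, c16, c17, c3, c6}.
Reachable from c6: {c1, c14, c17, c3, c6}.
In c16's history but not c6's: {c16} — 1 commit.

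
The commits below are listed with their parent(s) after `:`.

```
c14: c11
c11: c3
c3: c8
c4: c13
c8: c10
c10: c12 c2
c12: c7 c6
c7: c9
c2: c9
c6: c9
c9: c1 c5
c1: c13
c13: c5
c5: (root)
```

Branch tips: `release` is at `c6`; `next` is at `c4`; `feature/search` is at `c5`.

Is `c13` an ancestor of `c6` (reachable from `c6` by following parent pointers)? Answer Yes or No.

Yes

Ancestors of c6 (commits reachable by following parents): {c1, c13, c5, c6, c9}.
c13 is in that set, so it is an ancestor of c6.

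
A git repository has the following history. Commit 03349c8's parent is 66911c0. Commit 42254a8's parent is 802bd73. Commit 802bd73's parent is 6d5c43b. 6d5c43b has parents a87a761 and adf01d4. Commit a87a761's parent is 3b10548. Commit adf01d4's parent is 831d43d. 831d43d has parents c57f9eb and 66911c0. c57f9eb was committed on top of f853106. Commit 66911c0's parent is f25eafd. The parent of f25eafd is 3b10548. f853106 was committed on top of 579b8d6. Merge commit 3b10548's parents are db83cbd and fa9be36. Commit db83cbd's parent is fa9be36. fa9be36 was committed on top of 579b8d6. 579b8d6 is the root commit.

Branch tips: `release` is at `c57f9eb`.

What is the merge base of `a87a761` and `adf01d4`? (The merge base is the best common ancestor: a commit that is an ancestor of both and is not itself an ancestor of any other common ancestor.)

3b10548

Ancestors of a87a761: {3b10548, 579b8d6, a87a761, db83cbd, fa9be36}.
Ancestors of adf01d4: {3b10548, 579b8d6, 66911c0, 831d43d, adf01d4, c57f9eb, db83cbd, f25eafd, f853106, fa9be36}.
Common ancestors: {3b10548, 579b8d6, db83cbd, fa9be36}.
Among these, 3b10548 is not an ancestor of any other common ancestor — it is the merge base.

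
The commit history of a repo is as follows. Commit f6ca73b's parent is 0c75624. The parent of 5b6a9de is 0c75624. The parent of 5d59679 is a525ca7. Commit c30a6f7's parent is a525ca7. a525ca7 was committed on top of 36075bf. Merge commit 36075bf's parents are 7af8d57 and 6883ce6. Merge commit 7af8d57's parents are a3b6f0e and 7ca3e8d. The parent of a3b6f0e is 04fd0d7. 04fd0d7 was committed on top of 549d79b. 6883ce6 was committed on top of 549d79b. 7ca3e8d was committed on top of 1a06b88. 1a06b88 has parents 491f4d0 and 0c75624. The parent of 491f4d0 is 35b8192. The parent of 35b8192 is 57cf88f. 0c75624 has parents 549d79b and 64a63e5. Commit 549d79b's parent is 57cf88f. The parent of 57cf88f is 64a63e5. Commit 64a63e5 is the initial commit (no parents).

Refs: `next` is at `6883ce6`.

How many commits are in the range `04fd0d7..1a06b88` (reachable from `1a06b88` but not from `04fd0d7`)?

Reachable from 1a06b88: {0c75624, 1a06b88, 35b8192, 491f4d0, 549d79b, 57cf88f, 64a63e5}.
Reachable from 04fd0d7: {04fd0d7, 549d79b, 57cf88f, 64a63e5}.
In 1a06b88's history but not 04fd0d7's: {0c75624, 1a06b88, 35b8192, 491f4d0} — 4 commits.

4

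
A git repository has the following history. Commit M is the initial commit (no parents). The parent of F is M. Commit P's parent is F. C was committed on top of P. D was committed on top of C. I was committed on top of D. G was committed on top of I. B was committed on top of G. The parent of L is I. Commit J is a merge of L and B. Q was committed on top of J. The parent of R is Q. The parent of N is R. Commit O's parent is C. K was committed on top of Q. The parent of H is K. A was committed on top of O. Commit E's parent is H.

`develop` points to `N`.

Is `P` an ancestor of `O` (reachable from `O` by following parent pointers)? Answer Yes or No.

Ancestors of O (commits reachable by following parents): {C, F, M, O, P}.
P is in that set, so it is an ancestor of O.

Yes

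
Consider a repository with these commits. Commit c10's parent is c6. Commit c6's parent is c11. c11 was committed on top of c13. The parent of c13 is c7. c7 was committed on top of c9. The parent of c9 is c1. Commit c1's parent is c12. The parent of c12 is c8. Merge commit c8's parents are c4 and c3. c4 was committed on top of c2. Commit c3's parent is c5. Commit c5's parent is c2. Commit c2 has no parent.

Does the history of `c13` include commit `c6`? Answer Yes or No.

No

Ancestors of c13: {c1, c12, c13, c2, c3, c4, c5, c7, c8, c9}.
c6 is not in that set, so it is not an ancestor of c13.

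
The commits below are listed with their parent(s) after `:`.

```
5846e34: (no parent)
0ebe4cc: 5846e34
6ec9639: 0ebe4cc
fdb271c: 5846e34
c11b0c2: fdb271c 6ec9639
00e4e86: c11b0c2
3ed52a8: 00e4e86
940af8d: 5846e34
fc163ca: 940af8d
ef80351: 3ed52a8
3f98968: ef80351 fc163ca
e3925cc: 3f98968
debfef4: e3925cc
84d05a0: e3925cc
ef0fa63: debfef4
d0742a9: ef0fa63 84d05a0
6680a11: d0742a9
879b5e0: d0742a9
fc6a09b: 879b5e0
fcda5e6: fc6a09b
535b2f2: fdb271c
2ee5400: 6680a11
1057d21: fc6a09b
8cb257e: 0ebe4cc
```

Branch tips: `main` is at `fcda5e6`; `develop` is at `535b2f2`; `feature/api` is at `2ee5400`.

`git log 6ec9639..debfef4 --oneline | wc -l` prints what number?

10

Reachable from debfef4: {00e4e86, 0ebe4cc, 3ed52a8, 3f98968, 5846e34, 6ec9639, 940af8d, c11b0c2, debfef4, e3925cc, ef80351, fc163ca, fdb271c}.
Reachable from 6ec9639: {0ebe4cc, 5846e34, 6ec9639}.
In debfef4's history but not 6ec9639's: {00e4e86, 3ed52a8, 3f98968, 940af8d, c11b0c2, debfef4, e3925cc, ef80351, fc163ca, fdb271c} — 10 commits.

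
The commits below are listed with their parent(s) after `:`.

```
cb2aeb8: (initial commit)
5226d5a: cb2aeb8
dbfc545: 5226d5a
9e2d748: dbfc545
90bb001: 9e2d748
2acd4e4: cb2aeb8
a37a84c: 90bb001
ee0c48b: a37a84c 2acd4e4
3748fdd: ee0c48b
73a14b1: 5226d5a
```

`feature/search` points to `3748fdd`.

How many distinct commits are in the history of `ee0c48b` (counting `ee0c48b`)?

Walking parent pointers from ee0c48b: reachable set = {2acd4e4, 5226d5a, 90bb001, 9e2d748, a37a84c, cb2aeb8, dbfc545, ee0c48b}.
That is 8 commits.

8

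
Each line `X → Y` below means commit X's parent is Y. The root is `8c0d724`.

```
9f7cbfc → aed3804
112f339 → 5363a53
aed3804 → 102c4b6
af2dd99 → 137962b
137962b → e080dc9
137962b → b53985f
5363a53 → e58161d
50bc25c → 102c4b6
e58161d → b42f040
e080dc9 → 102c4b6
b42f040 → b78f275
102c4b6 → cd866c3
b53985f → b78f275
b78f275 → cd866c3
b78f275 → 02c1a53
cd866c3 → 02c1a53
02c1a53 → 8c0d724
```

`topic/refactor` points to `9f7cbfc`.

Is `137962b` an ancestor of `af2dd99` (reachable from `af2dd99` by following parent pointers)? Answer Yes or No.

Ancestors of af2dd99 (commits reachable by following parents): {02c1a53, 102c4b6, 137962b, 8c0d724, af2dd99, b53985f, b78f275, cd866c3, e080dc9}.
137962b is in that set, so it is an ancestor of af2dd99.

Yes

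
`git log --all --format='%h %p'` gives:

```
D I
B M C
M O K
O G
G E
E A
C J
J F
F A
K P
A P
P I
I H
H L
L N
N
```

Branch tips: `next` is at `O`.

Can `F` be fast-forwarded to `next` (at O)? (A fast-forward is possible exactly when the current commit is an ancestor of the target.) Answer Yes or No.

No

A fast-forward from F to O is possible iff F is an ancestor of O.
Ancestors of O: {A, E, G, H, I, L, N, O, P}.
F is not among them, so fast-forward is not possible.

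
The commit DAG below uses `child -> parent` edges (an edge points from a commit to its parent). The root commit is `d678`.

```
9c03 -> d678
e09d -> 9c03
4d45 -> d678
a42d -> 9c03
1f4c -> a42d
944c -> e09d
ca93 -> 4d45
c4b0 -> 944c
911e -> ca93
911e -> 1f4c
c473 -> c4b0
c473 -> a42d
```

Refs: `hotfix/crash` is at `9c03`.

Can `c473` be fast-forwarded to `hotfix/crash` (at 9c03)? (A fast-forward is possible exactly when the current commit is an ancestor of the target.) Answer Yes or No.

No

A fast-forward from c473 to 9c03 is possible iff c473 is an ancestor of 9c03.
Ancestors of 9c03: {9c03, d678}.
c473 is not among them, so fast-forward is not possible.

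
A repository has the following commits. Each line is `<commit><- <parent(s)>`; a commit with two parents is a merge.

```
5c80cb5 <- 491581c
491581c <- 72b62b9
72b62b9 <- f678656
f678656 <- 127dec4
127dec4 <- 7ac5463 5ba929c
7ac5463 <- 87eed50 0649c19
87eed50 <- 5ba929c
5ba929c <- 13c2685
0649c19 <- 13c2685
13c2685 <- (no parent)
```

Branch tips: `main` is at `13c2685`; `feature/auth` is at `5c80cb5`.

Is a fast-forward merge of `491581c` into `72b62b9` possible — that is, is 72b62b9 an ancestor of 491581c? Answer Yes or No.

A fast-forward from 72b62b9 to 491581c is possible iff 72b62b9 is an ancestor of 491581c.
Ancestors of 491581c: {0649c19, 127dec4, 13c2685, 491581c, 5ba929c, 72b62b9, 7ac5463, 87eed50, f678656}.
72b62b9 is among them, so fast-forward is possible.

Yes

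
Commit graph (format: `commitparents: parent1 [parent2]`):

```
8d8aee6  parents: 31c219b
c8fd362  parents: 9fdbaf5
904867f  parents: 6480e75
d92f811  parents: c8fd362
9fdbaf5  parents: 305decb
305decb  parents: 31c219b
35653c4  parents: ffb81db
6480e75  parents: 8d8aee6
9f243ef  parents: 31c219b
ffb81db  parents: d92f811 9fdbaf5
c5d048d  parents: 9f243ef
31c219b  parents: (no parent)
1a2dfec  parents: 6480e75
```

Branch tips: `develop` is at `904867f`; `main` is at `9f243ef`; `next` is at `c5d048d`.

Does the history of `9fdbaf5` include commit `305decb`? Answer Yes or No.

Ancestors of 9fdbaf5 (commits reachable by following parents): {305decb, 31c219b, 9fdbaf5}.
305decb is in that set, so it is an ancestor of 9fdbaf5.

Yes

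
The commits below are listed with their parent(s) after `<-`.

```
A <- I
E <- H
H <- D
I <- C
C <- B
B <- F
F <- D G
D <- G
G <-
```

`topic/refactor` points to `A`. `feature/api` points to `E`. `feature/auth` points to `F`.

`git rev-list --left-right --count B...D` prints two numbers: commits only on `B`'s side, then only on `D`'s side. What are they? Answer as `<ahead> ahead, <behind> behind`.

2 ahead, 0 behind

Reachable from B: {B, D, F, G}.
Reachable from D: {D, G}.
Only in B's history (ahead): {B, F} — 2.
Only in D's history (behind): {} — 0.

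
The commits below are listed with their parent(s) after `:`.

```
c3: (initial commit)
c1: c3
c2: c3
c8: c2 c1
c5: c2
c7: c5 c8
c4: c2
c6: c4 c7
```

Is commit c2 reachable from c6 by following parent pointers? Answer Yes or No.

Yes

Ancestors of c6 (commits reachable by following parents): {c1, c2, c3, c4, c5, c6, c7, c8}.
c2 is in that set, so it is an ancestor of c6.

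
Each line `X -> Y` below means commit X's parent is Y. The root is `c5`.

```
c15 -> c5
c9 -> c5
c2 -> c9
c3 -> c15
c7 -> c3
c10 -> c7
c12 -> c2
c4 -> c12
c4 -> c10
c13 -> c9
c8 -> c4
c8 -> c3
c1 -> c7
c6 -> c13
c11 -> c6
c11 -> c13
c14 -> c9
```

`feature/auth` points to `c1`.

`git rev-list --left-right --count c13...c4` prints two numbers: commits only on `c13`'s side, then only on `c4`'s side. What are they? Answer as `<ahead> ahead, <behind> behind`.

Reachable from c13: {c13, c5, c9}.
Reachable from c4: {c10, c12, c15, c2, c3, c4, c5, c7, c9}.
Only in c13's history (ahead): {c13} — 1.
Only in c4's history (behind): {c10, c12, c15, c2, c3, c4, c7} — 7.

1 ahead, 7 behind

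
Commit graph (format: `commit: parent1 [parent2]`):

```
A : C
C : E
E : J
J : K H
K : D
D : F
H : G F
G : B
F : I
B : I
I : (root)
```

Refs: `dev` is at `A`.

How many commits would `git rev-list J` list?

8

Walking parent pointers from J: reachable set = {B, D, F, G, H, I, J, K}.
That is 8 commits.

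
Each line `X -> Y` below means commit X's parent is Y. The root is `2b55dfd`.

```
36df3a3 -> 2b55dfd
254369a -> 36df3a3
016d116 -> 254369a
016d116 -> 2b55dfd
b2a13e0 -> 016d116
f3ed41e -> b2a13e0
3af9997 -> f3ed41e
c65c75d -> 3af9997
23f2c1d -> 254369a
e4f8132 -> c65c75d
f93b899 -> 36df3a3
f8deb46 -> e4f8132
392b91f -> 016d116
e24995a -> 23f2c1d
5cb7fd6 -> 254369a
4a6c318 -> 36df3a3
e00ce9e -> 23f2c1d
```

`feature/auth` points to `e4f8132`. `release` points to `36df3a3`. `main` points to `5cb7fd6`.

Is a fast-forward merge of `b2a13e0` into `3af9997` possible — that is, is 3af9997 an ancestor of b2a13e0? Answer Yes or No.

A fast-forward from 3af9997 to b2a13e0 is possible iff 3af9997 is an ancestor of b2a13e0.
Ancestors of b2a13e0: {016d116, 254369a, 2b55dfd, 36df3a3, b2a13e0}.
3af9997 is not among them, so fast-forward is not possible.

No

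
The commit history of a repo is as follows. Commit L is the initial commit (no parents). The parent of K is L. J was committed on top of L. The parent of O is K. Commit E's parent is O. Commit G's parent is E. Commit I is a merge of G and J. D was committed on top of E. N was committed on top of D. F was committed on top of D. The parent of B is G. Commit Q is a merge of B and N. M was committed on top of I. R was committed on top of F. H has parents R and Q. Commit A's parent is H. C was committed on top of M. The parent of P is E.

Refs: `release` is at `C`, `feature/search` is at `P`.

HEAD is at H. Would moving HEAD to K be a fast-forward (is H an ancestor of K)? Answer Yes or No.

No

A fast-forward from H to K is possible iff H is an ancestor of K.
Ancestors of K: {K, L}.
H is not among them, so fast-forward is not possible.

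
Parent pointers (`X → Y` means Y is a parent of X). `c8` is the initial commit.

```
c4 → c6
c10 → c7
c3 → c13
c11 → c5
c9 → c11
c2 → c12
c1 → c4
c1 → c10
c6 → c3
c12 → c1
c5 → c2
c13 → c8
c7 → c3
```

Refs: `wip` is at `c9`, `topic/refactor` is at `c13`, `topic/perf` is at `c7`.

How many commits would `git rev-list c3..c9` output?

10

Reachable from c9: {c1, c10, c11, c12, c13, c2, c3, c4, c5, c6, c7, c8, c9}.
Reachable from c3: {c13, c3, c8}.
In c9's history but not c3's: {c1, c10, c11, c12, c2, c4, c5, c6, c7, c9} — 10 commits.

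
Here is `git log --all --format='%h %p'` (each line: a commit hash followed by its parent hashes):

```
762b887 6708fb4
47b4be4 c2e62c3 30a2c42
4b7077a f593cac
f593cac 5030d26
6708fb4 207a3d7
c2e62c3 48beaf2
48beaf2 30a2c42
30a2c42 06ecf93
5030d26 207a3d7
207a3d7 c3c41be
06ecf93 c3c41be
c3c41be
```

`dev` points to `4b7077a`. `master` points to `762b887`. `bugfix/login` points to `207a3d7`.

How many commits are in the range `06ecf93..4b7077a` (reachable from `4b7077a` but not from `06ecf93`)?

Reachable from 4b7077a: {207a3d7, 4b7077a, 5030d26, c3c41be, f593cac}.
Reachable from 06ecf93: {06ecf93, c3c41be}.
In 4b7077a's history but not 06ecf93's: {207a3d7, 4b7077a, 5030d26, f593cac} — 4 commits.

4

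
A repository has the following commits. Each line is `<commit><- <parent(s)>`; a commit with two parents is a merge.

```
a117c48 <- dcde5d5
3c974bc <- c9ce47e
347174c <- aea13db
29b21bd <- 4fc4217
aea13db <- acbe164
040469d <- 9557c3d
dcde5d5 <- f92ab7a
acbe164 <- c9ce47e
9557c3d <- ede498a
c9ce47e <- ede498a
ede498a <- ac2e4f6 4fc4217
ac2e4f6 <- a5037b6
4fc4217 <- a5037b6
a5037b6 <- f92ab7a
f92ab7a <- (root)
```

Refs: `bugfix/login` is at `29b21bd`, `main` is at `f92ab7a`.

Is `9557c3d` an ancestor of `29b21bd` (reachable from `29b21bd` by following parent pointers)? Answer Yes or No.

Ancestors of 29b21bd: {29b21bd, 4fc4217, a5037b6, f92ab7a}.
9557c3d is not in that set, so it is not an ancestor of 29b21bd.

No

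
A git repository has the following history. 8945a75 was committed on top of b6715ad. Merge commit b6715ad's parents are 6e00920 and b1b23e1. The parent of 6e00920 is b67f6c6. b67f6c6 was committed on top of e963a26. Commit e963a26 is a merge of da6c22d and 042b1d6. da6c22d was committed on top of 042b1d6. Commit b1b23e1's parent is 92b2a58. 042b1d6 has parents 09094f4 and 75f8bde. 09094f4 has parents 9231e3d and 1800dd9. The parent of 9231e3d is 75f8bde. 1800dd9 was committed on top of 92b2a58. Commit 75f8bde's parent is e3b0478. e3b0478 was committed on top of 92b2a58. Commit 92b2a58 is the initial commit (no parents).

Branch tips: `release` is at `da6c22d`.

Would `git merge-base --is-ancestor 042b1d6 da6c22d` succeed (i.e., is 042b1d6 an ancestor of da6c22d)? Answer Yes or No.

Ancestors of da6c22d (commits reachable by following parents): {042b1d6, 09094f4, 1800dd9, 75f8bde, 9231e3d, 92b2a58, da6c22d, e3b0478}.
042b1d6 is in that set, so it is an ancestor of da6c22d.

Yes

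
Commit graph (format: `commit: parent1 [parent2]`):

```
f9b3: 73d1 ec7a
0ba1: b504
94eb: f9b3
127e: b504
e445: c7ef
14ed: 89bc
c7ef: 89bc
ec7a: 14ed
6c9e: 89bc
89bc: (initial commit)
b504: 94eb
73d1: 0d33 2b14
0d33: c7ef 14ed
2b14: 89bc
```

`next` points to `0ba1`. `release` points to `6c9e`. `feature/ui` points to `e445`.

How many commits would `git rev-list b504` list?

10

Walking parent pointers from b504: reachable set = {0d33, 14ed, 2b14, 73d1, 89bc, 94eb, b504, c7ef, ec7a, f9b3}.
That is 10 commits.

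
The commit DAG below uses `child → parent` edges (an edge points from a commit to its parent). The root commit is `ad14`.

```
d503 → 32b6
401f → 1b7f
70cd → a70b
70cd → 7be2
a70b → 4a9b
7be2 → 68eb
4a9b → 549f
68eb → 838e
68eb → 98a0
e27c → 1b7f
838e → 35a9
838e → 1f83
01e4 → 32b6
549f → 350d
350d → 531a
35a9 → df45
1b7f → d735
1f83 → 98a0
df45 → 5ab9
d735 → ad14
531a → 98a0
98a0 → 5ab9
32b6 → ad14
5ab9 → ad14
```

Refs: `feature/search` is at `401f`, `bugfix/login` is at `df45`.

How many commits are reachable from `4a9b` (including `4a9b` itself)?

Walking parent pointers from 4a9b: reachable set = {350d, 4a9b, 531a, 549f, 5ab9, 98a0, ad14}.
That is 7 commits.

7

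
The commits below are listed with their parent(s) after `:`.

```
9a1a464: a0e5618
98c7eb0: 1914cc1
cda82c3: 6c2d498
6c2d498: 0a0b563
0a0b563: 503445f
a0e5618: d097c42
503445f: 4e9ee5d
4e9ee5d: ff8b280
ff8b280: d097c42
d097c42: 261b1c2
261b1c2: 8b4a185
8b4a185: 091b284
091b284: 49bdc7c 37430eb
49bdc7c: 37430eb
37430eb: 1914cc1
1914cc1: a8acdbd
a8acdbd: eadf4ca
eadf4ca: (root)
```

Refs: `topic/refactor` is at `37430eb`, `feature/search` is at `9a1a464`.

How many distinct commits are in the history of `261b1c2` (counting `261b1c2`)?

Walking parent pointers from 261b1c2: reachable set = {091b284, 1914cc1, 261b1c2, 37430eb, 49bdc7c, 8b4a185, a8acdbd, eadf4ca}.
That is 8 commits.

8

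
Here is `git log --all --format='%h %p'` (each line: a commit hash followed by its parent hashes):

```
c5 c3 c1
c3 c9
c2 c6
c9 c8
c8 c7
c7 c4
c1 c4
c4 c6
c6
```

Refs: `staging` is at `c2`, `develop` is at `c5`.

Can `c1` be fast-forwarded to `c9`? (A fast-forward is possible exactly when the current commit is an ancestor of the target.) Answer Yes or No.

A fast-forward from c1 to c9 is possible iff c1 is an ancestor of c9.
Ancestors of c9: {c4, c6, c7, c8, c9}.
c1 is not among them, so fast-forward is not possible.

No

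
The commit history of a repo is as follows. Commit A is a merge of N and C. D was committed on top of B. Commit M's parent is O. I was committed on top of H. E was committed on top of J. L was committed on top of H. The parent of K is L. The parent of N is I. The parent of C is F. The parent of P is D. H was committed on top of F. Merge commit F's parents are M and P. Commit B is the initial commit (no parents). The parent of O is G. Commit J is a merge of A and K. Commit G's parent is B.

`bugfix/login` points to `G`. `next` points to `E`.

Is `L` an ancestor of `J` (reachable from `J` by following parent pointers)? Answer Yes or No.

Yes

Ancestors of J (commits reachable by following parents): {A, B, C, D, F, G, H, I, J, K, L, M, N, O, P}.
L is in that set, so it is an ancestor of J.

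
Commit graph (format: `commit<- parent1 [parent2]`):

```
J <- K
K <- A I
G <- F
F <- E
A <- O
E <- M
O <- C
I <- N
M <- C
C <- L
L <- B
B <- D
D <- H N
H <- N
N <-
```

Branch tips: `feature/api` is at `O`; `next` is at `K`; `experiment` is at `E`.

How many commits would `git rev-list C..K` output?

Reachable from K: {A, B, C, D, H, I, K, L, N, O}.
Reachable from C: {B, C, D, H, L, N}.
In K's history but not C's: {A, I, K, O} — 4 commits.

4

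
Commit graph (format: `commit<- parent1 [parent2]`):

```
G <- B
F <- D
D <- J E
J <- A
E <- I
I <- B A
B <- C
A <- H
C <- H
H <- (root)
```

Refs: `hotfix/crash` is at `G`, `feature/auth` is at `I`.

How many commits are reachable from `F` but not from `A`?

Reachable from F: {A, B, C, D, E, F, H, I, J}.
Reachable from A: {A, H}.
In F's history but not A's: {B, C, D, E, F, I, J} — 7 commits.

7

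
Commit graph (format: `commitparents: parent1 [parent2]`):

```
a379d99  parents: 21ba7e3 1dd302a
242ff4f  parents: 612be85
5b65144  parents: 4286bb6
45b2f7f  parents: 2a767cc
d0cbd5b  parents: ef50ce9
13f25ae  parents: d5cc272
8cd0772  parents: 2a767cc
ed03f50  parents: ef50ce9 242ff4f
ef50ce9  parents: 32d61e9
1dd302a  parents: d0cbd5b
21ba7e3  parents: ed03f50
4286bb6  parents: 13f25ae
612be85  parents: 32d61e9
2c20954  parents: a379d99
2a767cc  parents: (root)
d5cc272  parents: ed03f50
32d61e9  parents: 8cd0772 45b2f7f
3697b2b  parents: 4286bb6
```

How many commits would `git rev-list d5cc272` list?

Walking parent pointers from d5cc272: reachable set = {242ff4f, 2a767cc, 32d61e9, 45b2f7f, 612be85, 8cd0772, d5cc272, ed03f50, ef50ce9}.
That is 9 commits.

9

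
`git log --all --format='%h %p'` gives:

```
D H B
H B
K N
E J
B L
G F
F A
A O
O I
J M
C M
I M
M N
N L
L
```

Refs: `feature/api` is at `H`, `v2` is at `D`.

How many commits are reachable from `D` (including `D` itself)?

4

Walking parent pointers from D: reachable set = {B, D, H, L}.
That is 4 commits.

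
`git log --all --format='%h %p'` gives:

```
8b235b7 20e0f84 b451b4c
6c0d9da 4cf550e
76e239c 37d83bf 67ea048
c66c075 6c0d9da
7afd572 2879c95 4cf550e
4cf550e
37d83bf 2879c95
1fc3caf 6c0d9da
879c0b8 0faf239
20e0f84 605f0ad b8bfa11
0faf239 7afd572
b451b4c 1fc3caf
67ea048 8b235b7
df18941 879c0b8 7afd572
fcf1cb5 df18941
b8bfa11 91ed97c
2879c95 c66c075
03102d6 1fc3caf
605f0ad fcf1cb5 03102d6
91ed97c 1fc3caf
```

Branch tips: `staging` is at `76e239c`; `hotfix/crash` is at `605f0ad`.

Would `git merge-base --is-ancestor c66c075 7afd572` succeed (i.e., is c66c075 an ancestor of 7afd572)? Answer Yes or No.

Ancestors of 7afd572 (commits reachable by following parents): {2879c95, 4cf550e, 6c0d9da, 7afd572, c66c075}.
c66c075 is in that set, so it is an ancestor of 7afd572.

Yes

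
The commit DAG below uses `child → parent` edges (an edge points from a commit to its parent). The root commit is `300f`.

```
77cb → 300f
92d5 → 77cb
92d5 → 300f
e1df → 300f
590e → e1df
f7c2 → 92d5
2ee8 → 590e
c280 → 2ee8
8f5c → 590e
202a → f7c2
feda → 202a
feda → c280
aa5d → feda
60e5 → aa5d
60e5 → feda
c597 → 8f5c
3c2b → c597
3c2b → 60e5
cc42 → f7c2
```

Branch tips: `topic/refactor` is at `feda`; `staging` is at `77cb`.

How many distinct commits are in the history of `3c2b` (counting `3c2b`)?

Walking parent pointers from 3c2b: reachable set = {202a, 2ee8, 300f, 3c2b, 590e, 60e5, 77cb, 8f5c, 92d5, aa5d, c280, c597, e1df, f7c2, feda}.
That is 15 commits.

15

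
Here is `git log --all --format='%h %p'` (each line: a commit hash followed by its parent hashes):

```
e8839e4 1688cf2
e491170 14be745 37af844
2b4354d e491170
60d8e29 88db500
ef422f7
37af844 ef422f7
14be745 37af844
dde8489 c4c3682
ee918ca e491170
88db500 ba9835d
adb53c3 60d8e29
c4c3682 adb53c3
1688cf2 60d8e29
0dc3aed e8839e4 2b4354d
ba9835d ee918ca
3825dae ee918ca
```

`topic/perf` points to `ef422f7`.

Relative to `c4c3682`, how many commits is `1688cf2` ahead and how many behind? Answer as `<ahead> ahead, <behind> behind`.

1 ahead, 2 behind

Reachable from 1688cf2: {14be745, 1688cf2, 37af844, 60d8e29, 88db500, ba9835d, e491170, ee918ca, ef422f7}.
Reachable from c4c3682: {14be745, 37af844, 60d8e29, 88db500, adb53c3, ba9835d, c4c3682, e491170, ee918ca, ef422f7}.
Only in 1688cf2's history (ahead): {1688cf2} — 1.
Only in c4c3682's history (behind): {adb53c3, c4c3682} — 2.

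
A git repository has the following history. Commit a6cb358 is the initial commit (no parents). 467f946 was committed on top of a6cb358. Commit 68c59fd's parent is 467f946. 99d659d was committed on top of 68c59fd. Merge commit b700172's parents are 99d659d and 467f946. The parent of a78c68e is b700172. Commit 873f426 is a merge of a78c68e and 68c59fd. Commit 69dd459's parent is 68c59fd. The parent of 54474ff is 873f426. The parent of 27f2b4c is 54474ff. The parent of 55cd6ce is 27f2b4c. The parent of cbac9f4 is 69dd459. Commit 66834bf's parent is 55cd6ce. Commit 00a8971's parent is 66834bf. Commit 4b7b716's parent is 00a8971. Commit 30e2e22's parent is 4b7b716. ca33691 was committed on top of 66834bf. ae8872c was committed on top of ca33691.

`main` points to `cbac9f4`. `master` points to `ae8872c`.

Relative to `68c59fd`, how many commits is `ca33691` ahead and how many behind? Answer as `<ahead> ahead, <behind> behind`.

Reachable from ca33691: {27f2b4c, 467f946, 54474ff, 55cd6ce, 66834bf, 68c59fd, 873f426, 99d659d, a6cb358, a78c68e, b700172, ca33691}.
Reachable from 68c59fd: {467f946, 68c59fd, a6cb358}.
Only in ca33691's history (ahead): {27f2b4c, 54474ff, 55cd6ce, 66834bf, 873f426, 99d659d, a78c68e, b700172, ca33691} — 9.
Only in 68c59fd's history (behind): {} — 0.

9 ahead, 0 behind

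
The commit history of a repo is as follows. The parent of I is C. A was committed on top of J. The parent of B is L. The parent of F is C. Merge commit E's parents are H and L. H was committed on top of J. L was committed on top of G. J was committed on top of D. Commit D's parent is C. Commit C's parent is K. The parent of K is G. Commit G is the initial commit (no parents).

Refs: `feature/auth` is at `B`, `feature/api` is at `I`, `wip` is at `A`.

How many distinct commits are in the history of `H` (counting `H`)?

Walking parent pointers from H: reachable set = {C, D, G, H, J, K}.
That is 6 commits.

6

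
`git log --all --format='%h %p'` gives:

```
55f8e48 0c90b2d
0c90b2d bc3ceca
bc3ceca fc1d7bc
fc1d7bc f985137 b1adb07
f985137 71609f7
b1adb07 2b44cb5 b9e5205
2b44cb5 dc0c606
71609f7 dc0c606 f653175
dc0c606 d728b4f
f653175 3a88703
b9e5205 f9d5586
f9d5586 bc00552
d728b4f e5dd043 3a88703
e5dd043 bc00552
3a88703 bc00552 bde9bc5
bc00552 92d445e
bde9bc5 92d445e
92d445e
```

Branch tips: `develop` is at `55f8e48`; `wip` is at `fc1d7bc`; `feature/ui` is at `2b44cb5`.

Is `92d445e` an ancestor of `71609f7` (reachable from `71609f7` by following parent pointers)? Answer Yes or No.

Ancestors of 71609f7 (commits reachable by following parents): {3a88703, 71609f7, 92d445e, bc00552, bde9bc5, d728b4f, dc0c606, e5dd043, f653175}.
92d445e is in that set, so it is an ancestor of 71609f7.

Yes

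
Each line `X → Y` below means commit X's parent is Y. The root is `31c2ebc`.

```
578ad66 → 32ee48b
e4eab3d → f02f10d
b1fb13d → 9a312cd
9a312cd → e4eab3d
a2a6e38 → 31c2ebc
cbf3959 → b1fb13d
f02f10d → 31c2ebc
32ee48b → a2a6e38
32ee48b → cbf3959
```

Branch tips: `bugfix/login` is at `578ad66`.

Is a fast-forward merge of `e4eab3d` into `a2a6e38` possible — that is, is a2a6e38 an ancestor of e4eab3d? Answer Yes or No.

A fast-forward from a2a6e38 to e4eab3d is possible iff a2a6e38 is an ancestor of e4eab3d.
Ancestors of e4eab3d: {31c2ebc, e4eab3d, f02f10d}.
a2a6e38 is not among them, so fast-forward is not possible.

No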